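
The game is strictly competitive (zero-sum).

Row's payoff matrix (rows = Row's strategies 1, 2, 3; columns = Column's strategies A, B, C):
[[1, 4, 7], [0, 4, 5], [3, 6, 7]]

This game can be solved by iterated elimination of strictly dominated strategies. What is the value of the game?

Column C is strictly dominated by A for Column (1<7, 0<5, 3<7); eliminate C.
Column B is strictly dominated by A for Column (1<4, 0<4, 3<6); eliminate B.
Row 2 is strictly dominated by row 1 (1>0); eliminate 2.
Row 1 is strictly dominated by row 3 (3>1); eliminate 1.
Only (3, A) remains, with payoff 3.

3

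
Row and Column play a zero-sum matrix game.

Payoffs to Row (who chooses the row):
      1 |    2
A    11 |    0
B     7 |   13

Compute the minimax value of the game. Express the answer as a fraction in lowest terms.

Row minima are 0 and 7, so Row's maximin is 7; column maxima are 11 and 13, so Column's minimax is 11. These differ, so the equilibrium is in mixed strategies.
Let Row play A with probability p. Column is indifferent when 11p + 7(1−p) = 13(1−p), giving p = 6/17.
Let Column play 1 with probability q. Row is indifferent when 11q = 7q + 13(1−q), giving q = 13/17.
The value is 11·(13/17) + (0)·(4/17) = 143/17.

143/17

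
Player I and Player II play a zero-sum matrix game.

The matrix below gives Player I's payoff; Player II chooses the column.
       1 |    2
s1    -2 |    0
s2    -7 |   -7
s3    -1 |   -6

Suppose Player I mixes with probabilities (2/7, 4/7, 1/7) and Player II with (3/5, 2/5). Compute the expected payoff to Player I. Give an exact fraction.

Against (3/5, 2/5), each row's expected payoff is s1: -6/5; s2: -7; s3: -3.
Taking the (2/7, 4/7, 1/7)-weighted average: (2/7)·(-6/5) + (4/7)·(-7) + (1/7)·(-3) = -167/35.

-167/35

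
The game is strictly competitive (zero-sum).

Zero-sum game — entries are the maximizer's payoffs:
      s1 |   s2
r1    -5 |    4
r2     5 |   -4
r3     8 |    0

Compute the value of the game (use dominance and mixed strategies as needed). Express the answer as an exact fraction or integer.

32/17

Row r2 is strictly dominated by row r3, so the maximizer never plays it.
The remaining 2×2 game on (r1, r3) × (s1, s2) has no saddle point. Let the maximizer play r1 with probability p; indifference gives −5p + 8(1−p) = 4p, so p = 8/17.
Similarly the minimizer's optimal q on s1 is 4/17, and the value is -5·(4/17) + (4)·(13/17) = 32/17.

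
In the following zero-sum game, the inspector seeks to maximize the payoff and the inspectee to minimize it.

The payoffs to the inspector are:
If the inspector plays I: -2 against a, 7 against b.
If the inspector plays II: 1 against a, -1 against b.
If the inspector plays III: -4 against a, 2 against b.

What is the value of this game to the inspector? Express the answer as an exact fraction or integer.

Row III is strictly dominated by row I, so the inspector never plays it.
The remaining 2×2 game on (I, II) × (a, b) has no saddle point. Let the inspector play I with probability p; indifference gives −2p + (1−p) = 7p − (1−p), so p = 2/11.
Similarly the inspectee's optimal q on a is 8/11, and the value is -2·(8/11) + (7)·(3/11) = 5/11.

5/11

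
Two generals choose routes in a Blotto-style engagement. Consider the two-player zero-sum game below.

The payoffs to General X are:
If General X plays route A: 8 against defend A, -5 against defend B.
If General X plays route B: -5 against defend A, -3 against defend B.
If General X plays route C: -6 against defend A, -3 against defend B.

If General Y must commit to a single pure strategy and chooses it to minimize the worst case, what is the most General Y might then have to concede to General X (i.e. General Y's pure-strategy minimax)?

The worst case (largest entry) in each column is defend A: 8, defend B: -3.
The best (smallest) of these is -3.

-3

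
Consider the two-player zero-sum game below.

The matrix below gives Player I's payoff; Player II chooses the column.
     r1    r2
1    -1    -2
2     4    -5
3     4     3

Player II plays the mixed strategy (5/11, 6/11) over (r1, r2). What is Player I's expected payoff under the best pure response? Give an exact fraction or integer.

1: (-1)·(5/11) + (-2)·(6/11) = -17/11.
2: (4)·(5/11) + (-5)·(6/11) = -10/11.
3: (4)·(5/11) + (3)·(6/11) = 38/11.
The best pure response is 3 with expected payoff 38/11.

38/11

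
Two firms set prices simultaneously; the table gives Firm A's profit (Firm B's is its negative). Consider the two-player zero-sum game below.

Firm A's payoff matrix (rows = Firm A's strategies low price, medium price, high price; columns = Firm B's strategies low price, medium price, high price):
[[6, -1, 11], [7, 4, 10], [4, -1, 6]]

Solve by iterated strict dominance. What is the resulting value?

Row high price is strictly dominated by row medium price (7>4, 4>-1, 10>6); eliminate high price.
Column low price is strictly dominated by medium price for Firm B (-1<6, 4<7); eliminate low price.
Column high price is strictly dominated by medium price for Firm B (-1<11, 4<10); eliminate high price.
Row low price is strictly dominated by row medium price (4>-1); eliminate low price.
Only (medium price, medium price) remains, with payoff 4.

4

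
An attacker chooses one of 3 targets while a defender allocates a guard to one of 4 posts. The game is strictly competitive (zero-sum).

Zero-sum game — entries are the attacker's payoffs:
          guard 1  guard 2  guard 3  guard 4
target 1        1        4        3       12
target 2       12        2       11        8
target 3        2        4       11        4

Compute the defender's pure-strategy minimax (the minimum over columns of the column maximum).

The worst case (largest entry) in each column is guard 1: 12, guard 2: 4, guard 3: 11, guard 4: 12.
The best (smallest) of these is 4.

4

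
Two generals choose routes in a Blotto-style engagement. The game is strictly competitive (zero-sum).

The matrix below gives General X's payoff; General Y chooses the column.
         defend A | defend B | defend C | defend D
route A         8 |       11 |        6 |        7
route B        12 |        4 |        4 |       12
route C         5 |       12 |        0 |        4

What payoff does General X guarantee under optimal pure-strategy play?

Row minima: 6, 4, 0 → General X's maximin is 6.
Column maxima: 12, 12, 6, 12 → General Y's minimax is 6.
They coincide at (route A, defend C), so the value is 6.

6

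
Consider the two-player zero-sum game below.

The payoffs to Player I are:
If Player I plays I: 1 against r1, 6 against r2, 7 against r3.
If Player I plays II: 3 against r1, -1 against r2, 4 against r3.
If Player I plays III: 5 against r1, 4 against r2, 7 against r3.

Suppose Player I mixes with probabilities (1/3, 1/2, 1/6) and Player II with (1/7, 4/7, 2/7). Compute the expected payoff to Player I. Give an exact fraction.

Against (1/7, 4/7, 2/7), each row's expected payoff is I: 39/7; II: 1; III: 5.
Taking the (1/3, 1/2, 1/6)-weighted average: (1/3)·(39/7) + (1/2)·(1) + (1/6)·(5) = 67/21.

67/21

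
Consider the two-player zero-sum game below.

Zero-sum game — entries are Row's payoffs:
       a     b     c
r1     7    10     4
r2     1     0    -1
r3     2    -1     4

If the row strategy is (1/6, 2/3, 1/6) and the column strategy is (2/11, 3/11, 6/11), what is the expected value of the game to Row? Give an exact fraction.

7/6

Against (2/11, 3/11, 6/11), each row's expected payoff is r1: 68/11; r2: -4/11; r3: 25/11.
Taking the (1/6, 2/3, 1/6)-weighted average: (1/6)·(68/11) + (2/3)·(-4/11) + (1/6)·(25/11) = 7/6.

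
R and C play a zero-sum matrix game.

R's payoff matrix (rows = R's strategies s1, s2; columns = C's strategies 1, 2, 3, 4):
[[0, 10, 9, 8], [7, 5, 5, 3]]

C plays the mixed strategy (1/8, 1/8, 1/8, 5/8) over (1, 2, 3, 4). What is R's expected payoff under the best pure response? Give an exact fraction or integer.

s1: (0)·(1/8) + (10)·(1/8) + (9)·(1/8) + (8)·(5/8) = 59/8.
s2: (7)·(1/8) + (5)·(1/8) + (5)·(1/8) + (3)·(5/8) = 4.
The best pure response is s1 with expected payoff 59/8.

59/8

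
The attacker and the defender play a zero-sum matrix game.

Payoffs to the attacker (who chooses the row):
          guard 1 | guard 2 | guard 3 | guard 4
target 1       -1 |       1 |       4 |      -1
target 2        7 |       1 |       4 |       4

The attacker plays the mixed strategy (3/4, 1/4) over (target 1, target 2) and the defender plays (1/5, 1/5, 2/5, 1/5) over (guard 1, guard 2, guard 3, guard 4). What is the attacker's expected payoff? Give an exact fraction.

Against (1/5, 1/5, 2/5, 1/5), each row's expected payoff is target 1: 7/5; target 2: 4.
Taking the (3/4, 1/4)-weighted average: (3/4)·(7/5) + (1/4)·(4) = 41/20.

41/20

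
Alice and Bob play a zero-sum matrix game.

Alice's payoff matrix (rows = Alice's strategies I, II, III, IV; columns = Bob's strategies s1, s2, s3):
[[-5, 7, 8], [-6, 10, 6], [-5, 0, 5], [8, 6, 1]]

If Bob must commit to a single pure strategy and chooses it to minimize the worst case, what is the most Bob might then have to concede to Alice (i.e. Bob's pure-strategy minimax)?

The worst case (largest entry) in each column is s1: 8, s2: 10, s3: 8.
The best (smallest) of these is 8.

8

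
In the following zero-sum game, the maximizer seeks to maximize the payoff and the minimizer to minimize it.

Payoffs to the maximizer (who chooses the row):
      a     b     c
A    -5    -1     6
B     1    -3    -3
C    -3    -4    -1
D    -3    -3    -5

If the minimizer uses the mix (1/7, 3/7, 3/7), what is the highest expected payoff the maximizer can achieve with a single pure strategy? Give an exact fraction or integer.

A: (-5)·(1/7) + (-1)·(3/7) + (6)·(3/7) = 10/7.
B: (1)·(1/7) + (-3)·(3/7) + (-3)·(3/7) = -17/7.
C: (-3)·(1/7) + (-4)·(3/7) + (-1)·(3/7) = -18/7.
D: (-3)·(1/7) + (-3)·(3/7) + (-5)·(3/7) = -27/7.
The best pure response is A with expected payoff 10/7.

10/7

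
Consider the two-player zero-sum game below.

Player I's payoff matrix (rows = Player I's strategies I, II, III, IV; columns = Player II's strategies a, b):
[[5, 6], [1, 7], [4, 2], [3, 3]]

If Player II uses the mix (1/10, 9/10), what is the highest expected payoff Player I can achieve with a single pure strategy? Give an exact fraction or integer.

I: (5)·(1/10) + (6)·(9/10) = 59/10.
II: (1)·(1/10) + (7)·(9/10) = 32/5.
III: (4)·(1/10) + (2)·(9/10) = 11/5.
IV: (3)·(1/10) + (3)·(9/10) = 3.
The best pure response is II with expected payoff 32/5.

32/5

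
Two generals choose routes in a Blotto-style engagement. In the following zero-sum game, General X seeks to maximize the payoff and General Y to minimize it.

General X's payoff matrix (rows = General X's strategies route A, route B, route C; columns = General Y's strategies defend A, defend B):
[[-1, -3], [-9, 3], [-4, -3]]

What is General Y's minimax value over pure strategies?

-1

The worst case (largest entry) in each column is defend A: -1, defend B: 3.
The best (smallest) of these is -1.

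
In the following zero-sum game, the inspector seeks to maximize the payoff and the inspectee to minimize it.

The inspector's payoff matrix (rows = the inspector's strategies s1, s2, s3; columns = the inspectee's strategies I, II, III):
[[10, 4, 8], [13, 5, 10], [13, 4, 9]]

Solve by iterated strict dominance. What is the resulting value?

5

Row s1 is strictly dominated by row s2 (13>10, 5>4, 10>8); eliminate s1.
Column III is strictly dominated by II for the inspectee (5<10, 4<9); eliminate III.
Column I is strictly dominated by II for the inspectee (5<13, 4<13); eliminate I.
Row s3 is strictly dominated by row s2 (5>4); eliminate s3.
Only (s2, II) remains, with payoff 5.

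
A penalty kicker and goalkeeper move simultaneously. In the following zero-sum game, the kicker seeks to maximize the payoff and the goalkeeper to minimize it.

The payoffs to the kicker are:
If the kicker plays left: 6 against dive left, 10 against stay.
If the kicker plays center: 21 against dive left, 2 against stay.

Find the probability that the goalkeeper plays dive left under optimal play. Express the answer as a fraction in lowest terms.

Row minima are 6 and 2, so the kicker's maximin is 6; column maxima are 21 and 10, so the goalkeeper's minimax is 10. These differ, so the equilibrium is in mixed strategies.
Let the goalkeeper play dive left with probability q. The kicker is indifferent when 6q + 10(1−q) = 21q + 2(1−q), giving q = 8/23.

8/23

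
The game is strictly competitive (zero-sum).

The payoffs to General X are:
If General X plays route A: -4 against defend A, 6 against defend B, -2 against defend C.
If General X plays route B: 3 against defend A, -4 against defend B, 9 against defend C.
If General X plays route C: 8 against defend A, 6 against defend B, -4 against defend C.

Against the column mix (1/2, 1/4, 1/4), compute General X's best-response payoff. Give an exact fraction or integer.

route A: (-4)·(1/2) + (6)·(1/4) + (-2)·(1/4) = -1.
route B: (3)·(1/2) + (-4)·(1/4) + (9)·(1/4) = 11/4.
route C: (8)·(1/2) + (6)·(1/4) + (-4)·(1/4) = 9/2.
The best pure response is route C with expected payoff 9/2.

9/2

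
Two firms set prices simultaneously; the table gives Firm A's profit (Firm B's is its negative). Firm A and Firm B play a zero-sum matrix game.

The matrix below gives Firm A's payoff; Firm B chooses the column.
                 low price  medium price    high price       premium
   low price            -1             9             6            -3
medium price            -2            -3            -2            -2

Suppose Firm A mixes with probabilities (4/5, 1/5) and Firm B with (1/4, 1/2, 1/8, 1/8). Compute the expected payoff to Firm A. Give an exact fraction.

Against (1/4, 1/2, 1/8, 1/8), each row's expected payoff is low price: 37/8; medium price: -5/2.
Taking the (4/5, 1/5)-weighted average: (4/5)·(37/8) + (1/5)·(-5/2) = 16/5.

16/5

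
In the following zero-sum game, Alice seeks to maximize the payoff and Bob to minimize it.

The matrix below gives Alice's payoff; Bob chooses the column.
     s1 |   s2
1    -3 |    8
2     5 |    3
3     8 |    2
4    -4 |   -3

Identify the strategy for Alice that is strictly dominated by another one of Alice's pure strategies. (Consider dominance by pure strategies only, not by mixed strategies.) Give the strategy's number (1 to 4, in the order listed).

Compare 4 with 1: -3 > -4, 8 > -3.
So 1 strictly dominates 4 for Alice; 4 is strictly dominated.

4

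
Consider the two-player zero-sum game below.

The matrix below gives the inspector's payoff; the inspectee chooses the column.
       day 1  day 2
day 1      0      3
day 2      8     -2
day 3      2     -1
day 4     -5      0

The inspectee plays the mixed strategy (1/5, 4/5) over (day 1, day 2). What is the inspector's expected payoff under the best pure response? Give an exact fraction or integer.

day 1: (0)·(1/5) + (3)·(4/5) = 12/5.
day 2: (8)·(1/5) + (-2)·(4/5) = 0.
day 3: (2)·(1/5) + (-1)·(4/5) = -2/5.
day 4: (-5)·(1/5) + (0)·(4/5) = -1.
The best pure response is day 1 with expected payoff 12/5.

12/5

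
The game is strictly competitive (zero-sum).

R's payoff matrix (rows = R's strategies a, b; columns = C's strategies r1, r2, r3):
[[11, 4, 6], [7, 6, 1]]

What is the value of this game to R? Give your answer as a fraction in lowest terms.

Column r1 is strictly dominated by r3 for C (it gives R more in every row).
The remaining 2×2 game on (a, b) × (r2, r3) has no saddle point. Let R play a with probability p; indifference gives 4p + 6(1−p) = 6p + (1−p), so p = 5/7.
Similarly C's optimal q on r2 is 5/7, and the value is 4·(5/7) + (6)·(2/7) = 32/7.

32/7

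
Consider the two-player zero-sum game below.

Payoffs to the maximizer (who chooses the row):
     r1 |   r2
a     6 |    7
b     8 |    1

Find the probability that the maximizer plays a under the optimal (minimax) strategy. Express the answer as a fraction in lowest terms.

7/8

Row minima are 6 and 1, so the maximizer's maximin is 6; column maxima are 8 and 7, so the minimizer's minimax is 7. These differ, so the equilibrium is in mixed strategies.
Let the maximizer play a with probability p. The minimizer is indifferent when 6p + 8(1−p) = 7p + (1−p), giving p = 7/8.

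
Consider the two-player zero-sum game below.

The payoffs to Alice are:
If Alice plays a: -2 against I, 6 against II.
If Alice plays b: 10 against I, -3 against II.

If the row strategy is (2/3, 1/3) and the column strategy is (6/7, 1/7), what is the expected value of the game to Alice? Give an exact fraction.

15/7

Against (6/7, 1/7), each row's expected payoff is a: -6/7; b: 57/7.
Taking the (2/3, 1/3)-weighted average: (2/3)·(-6/7) + (1/3)·(57/7) = 15/7.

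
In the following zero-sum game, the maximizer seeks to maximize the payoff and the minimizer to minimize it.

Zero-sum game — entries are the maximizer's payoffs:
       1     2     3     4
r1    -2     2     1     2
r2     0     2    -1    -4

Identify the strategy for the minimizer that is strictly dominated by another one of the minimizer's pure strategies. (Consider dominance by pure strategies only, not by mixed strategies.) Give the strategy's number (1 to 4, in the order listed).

The minimizer prefers columns that give the maximizer less. Compare 2 with 1: -2 < 2, 0 < 2.
So 1 strictly dominates 2 for the minimizer; 2 is strictly dominated.

2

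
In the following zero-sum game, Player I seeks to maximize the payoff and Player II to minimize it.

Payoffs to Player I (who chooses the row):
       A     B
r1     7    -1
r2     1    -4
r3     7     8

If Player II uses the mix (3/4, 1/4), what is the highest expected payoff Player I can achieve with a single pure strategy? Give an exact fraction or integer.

29/4

r1: (7)·(3/4) + (-1)·(1/4) = 5.
r2: (1)·(3/4) + (-4)·(1/4) = -1/4.
r3: (7)·(3/4) + (8)·(1/4) = 29/4.
The best pure response is r3 with expected payoff 29/4.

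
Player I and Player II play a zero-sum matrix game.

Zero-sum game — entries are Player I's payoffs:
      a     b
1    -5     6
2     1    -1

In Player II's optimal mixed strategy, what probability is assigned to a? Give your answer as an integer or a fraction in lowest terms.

7/13

Row minima are -5 and -1, so Player I's maximin is -1; column maxima are 1 and 6, so Player II's minimax is 1. These differ, so the equilibrium is in mixed strategies.
Let Player II play a with probability q. Player I is indifferent when −5q + 6(1−q) = q − (1−q), giving q = 7/13.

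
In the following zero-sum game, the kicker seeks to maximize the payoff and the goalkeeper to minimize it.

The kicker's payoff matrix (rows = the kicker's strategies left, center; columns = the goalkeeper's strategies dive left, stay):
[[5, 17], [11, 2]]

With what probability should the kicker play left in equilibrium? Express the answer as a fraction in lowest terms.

Row minima are 5 and 2, so the kicker's maximin is 5; column maxima are 11 and 17, so the goalkeeper's minimax is 11. These differ, so the equilibrium is in mixed strategies.
Let the kicker play left with probability p. The goalkeeper is indifferent when 5p + 11(1−p) = 17p + 2(1−p), giving p = 3/7.

3/7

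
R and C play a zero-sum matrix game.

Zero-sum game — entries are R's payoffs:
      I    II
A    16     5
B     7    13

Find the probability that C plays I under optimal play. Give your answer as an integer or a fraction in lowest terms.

Row minima are 5 and 7, so R's maximin is 7; column maxima are 16 and 13, so C's minimax is 13. These differ, so the equilibrium is in mixed strategies.
Let C play I with probability q. R is indifferent when 16q + 5(1−q) = 7q + 13(1−q), giving q = 8/17.

8/17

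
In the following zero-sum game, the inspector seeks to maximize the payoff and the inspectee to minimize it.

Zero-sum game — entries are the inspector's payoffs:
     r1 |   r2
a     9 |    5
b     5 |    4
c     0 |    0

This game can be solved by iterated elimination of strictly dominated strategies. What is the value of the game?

Row b is strictly dominated by row a (9>5, 5>4); eliminate b.
Row c is strictly dominated by row a (9>0, 5>0); eliminate c.
Column r1 is strictly dominated by r2 for the inspectee (5<9); eliminate r1.
Only (a, r2) remains, with payoff 5.

5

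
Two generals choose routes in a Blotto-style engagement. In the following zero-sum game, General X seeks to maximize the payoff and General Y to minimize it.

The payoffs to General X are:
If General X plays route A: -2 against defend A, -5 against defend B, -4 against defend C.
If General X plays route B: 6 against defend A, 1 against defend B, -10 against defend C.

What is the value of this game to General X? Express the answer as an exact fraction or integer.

Column defend A is strictly dominated by defend B for General Y (it gives General X more in every row).
The remaining 2×2 game on (route A, route B) × (defend B, defend C) has no saddle point. Let General X play route A with probability p; indifference gives −5p + (1−p) = −4p − 10(1−p), so p = 11/12.
Similarly General Y's optimal q on defend B is 1/2, and the value is -5·(1/2) + (-4)·(1/2) = -9/2.

-9/2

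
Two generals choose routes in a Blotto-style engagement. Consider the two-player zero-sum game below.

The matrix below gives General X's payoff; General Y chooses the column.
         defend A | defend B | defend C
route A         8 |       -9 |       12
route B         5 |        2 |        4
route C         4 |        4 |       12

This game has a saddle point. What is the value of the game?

4

Row minima: -9, 2, 4 → General X's maximin is 4.
Column maxima: 8, 4, 12 → General Y's minimax is 4.
They coincide at (route C, defend B), so the value is 4.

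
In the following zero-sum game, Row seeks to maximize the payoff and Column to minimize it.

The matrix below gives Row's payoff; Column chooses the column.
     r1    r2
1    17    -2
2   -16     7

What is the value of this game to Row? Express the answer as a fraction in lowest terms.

Row minima are -2 and -16, so Row's maximin is -2; column maxima are 17 and 7, so Column's minimax is 7. These differ, so the equilibrium is in mixed strategies.
Let Row play 1 with probability p. Column is indifferent when 17p − 16(1−p) = −2p + 7(1−p), giving p = 23/42.
Let Column play r1 with probability q. Row is indifferent when 17q − 2(1−q) = −16q + 7(1−q), giving q = 3/14.
The value is 17·(3/14) + (-2)·(11/14) = 29/14.

29/14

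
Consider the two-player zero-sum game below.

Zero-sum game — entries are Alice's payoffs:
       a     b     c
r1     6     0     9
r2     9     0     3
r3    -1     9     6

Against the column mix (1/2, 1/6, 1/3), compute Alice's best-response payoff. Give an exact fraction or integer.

6

r1: (6)·(1/2) + (0)·(1/6) + (9)·(1/3) = 6.
r2: (9)·(1/2) + (0)·(1/6) + (3)·(1/3) = 11/2.
r3: (-1)·(1/2) + (9)·(1/6) + (6)·(1/3) = 3.
The best pure response is r1 with expected payoff 6.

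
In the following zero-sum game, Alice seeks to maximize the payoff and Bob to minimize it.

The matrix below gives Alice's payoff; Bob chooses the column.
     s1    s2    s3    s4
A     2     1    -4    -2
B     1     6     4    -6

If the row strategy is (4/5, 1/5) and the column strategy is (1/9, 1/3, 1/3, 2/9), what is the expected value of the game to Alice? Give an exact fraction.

-5/9

Against (1/9, 1/3, 1/3, 2/9), each row's expected payoff is A: -11/9; B: 19/9.
Taking the (4/5, 1/5)-weighted average: (4/5)·(-11/9) + (1/5)·(19/9) = -5/9.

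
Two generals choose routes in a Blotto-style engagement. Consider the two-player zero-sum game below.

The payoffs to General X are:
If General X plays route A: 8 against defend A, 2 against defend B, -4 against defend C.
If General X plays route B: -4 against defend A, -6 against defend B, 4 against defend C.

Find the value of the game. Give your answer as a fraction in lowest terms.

Column defend A is strictly dominated by defend B for General Y (it gives General X more in every row).
The remaining 2×2 game on (route A, route B) × (defend B, defend C) has no saddle point. Let General X play route A with probability p; indifference gives 2p − 6(1−p) = −4p + 4(1−p), so p = 5/8.
Similarly General Y's optimal q on defend B is 1/2, and the value is 2·(1/2) + (-4)·(1/2) = -1.

-1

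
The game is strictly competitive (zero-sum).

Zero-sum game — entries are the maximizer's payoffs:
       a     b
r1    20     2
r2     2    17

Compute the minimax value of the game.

Row minima are 2 and 2, so the maximizer's maximin is 2; column maxima are 20 and 17, so the minimizer's minimax is 17. These differ, so the equilibrium is in mixed strategies.
Let the maximizer play r1 with probability p. The minimizer is indifferent when 20p + 2(1−p) = 2p + 17(1−p), giving p = 5/11.
Let the minimizer play a with probability q. The maximizer is indifferent when 20q + 2(1−q) = 2q + 17(1−q), giving q = 5/11.
The value is 20·(5/11) + (2)·(6/11) = 112/11.

112/11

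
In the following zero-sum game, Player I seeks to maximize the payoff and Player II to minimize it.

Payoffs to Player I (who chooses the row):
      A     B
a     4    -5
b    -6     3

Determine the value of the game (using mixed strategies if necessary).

-1

Row minima are -5 and -6, so Player I's maximin is -5; column maxima are 4 and 3, so Player II's minimax is 3. These differ, so the equilibrium is in mixed strategies.
Let Player I play a with probability p. Player II is indifferent when 4p − 6(1−p) = −5p + 3(1−p), giving p = 1/2.
Let Player II play A with probability q. Player I is indifferent when 4q − 5(1−q) = −6q + 3(1−q), giving q = 4/9.
The value is 4·(4/9) + (-5)·(5/9) = -1.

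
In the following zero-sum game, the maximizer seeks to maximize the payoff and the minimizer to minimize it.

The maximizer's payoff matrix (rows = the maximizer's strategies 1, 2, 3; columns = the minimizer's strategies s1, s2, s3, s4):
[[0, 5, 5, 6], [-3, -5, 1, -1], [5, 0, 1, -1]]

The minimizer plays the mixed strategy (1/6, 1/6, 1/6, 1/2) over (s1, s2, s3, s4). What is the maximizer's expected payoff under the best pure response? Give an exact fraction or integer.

14/3

1: (0)·(1/6) + (5)·(1/6) + (5)·(1/6) + (6)·(1/2) = 14/3.
2: (-3)·(1/6) + (-5)·(1/6) + (1)·(1/6) + (-1)·(1/2) = -5/3.
3: (5)·(1/6) + (0)·(1/6) + (1)·(1/6) + (-1)·(1/2) = 1/2.
The best pure response is 1 with expected payoff 14/3.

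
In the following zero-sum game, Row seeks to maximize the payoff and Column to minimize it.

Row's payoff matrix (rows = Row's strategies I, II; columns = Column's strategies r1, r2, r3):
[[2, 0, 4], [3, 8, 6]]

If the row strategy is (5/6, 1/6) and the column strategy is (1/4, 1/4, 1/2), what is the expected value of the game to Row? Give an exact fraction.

Against (1/4, 1/4, 1/2), each row's expected payoff is I: 5/2; II: 23/4.
Taking the (5/6, 1/6)-weighted average: (5/6)·(5/2) + (1/6)·(23/4) = 73/24.

73/24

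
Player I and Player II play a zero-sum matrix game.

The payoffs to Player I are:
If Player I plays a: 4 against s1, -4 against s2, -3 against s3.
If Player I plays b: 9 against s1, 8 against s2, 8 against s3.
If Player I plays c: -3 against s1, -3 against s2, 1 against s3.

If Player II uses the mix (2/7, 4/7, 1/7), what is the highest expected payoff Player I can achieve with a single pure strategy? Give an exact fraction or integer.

58/7

a: (4)·(2/7) + (-4)·(4/7) + (-3)·(1/7) = -11/7.
b: (9)·(2/7) + (8)·(4/7) + (8)·(1/7) = 58/7.
c: (-3)·(2/7) + (-3)·(4/7) + (1)·(1/7) = -17/7.
The best pure response is b with expected payoff 58/7.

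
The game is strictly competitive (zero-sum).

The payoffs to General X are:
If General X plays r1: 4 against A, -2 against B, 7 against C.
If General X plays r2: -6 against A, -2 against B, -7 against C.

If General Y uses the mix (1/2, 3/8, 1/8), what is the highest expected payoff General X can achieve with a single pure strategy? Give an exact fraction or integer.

r1: (4)·(1/2) + (-2)·(3/8) + (7)·(1/8) = 17/8.
r2: (-6)·(1/2) + (-2)·(3/8) + (-7)·(1/8) = -37/8.
The best pure response is r1 with expected payoff 17/8.

17/8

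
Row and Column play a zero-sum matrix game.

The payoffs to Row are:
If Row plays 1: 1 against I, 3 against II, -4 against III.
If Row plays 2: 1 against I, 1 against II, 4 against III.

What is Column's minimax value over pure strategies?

The worst case (largest entry) in each column is I: 1, II: 3, III: 4.
The best (smallest) of these is 1.

1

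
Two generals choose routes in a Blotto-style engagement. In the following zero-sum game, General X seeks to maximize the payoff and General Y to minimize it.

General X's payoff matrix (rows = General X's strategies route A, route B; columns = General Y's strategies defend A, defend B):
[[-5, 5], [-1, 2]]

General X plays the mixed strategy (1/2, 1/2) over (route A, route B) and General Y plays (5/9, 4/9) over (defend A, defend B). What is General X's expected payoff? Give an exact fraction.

-1/9

Against (5/9, 4/9), each row's expected payoff is route A: -5/9; route B: 1/3.
Taking the (1/2, 1/2)-weighted average: (1/2)·(-5/9) + (1/2)·(1/3) = -1/9.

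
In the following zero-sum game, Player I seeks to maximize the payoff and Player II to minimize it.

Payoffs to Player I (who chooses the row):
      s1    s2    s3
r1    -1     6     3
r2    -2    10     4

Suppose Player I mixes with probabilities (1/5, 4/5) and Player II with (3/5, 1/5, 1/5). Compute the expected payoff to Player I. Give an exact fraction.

Against (3/5, 1/5, 1/5), each row's expected payoff is r1: 6/5; r2: 8/5.
Taking the (1/5, 4/5)-weighted average: (1/5)·(6/5) + (4/5)·(8/5) = 38/25.

38/25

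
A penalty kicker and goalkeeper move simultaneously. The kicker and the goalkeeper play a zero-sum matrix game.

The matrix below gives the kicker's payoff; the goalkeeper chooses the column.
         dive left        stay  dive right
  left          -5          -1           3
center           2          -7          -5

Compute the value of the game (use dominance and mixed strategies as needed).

-37/13

Column dive right is strictly dominated by stay for the goalkeeper (it gives the kicker more in every row).
The remaining 2×2 game on (left, center) × (dive left, stay) has no saddle point. Let the kicker play left with probability p; indifference gives −5p + 2(1−p) = −p − 7(1−p), so p = 9/13.
Similarly the goalkeeper's optimal q on dive left is 6/13, and the value is -5·(6/13) + (-1)·(7/13) = -37/13.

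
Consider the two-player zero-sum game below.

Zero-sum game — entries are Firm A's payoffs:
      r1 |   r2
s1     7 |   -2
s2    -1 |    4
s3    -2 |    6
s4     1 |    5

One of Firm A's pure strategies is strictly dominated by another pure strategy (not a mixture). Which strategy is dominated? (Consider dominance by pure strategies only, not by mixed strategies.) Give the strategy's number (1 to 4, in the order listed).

2

Compare s2 with s4: 1 > -1, 5 > 4.
So s4 strictly dominates s2 for Firm A; s2 is strictly dominated.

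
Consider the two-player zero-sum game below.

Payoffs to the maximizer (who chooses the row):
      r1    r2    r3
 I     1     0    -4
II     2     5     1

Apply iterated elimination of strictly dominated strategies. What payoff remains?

Column r2 is strictly dominated by r3 for the minimizer (-4<0, 1<5); eliminate r2.
Row I is strictly dominated by row II (2>1, 1>-4); eliminate I.
Column r1 is strictly dominated by r3 for the minimizer (1<2); eliminate r1.
Only (II, r3) remains, with payoff 1.

1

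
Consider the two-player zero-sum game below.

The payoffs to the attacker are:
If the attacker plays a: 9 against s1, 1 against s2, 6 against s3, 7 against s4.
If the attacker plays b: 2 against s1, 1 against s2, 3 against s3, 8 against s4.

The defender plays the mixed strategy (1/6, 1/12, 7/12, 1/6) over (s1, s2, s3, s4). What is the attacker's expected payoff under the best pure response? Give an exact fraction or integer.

25/4

a: (9)·(1/6) + (1)·(1/12) + (6)·(7/12) + (7)·(1/6) = 25/4.
b: (2)·(1/6) + (1)·(1/12) + (3)·(7/12) + (8)·(1/6) = 7/2.
The best pure response is a with expected payoff 25/4.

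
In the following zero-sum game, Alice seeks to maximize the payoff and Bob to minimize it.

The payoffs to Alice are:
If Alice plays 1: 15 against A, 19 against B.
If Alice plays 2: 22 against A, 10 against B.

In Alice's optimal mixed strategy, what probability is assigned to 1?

3/4

Row minima are 15 and 10, so Alice's maximin is 15; column maxima are 22 and 19, so Bob's minimax is 19. These differ, so the equilibrium is in mixed strategies.
Let Alice play 1 with probability p. Bob is indifferent when 15p + 22(1−p) = 19p + 10(1−p), giving p = 3/4.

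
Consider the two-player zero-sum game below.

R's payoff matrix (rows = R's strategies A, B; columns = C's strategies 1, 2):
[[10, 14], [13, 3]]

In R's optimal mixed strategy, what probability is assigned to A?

5/7

Row minima are 10 and 3, so R's maximin is 10; column maxima are 13 and 14, so C's minimax is 13. These differ, so the equilibrium is in mixed strategies.
Let R play A with probability p. C is indifferent when 10p + 13(1−p) = 14p + 3(1−p), giving p = 5/7.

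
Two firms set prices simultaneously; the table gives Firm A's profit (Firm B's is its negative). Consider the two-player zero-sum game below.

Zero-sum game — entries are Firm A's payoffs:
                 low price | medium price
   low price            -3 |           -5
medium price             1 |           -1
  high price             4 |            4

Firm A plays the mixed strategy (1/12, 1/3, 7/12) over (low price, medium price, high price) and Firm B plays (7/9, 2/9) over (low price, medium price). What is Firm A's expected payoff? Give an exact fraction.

241/108

Against (7/9, 2/9), each row's expected payoff is low price: -31/9; medium price: 5/9; high price: 4.
Taking the (1/12, 1/3, 7/12)-weighted average: (1/12)·(-31/9) + (1/3)·(5/9) + (7/12)·(4) = 241/108.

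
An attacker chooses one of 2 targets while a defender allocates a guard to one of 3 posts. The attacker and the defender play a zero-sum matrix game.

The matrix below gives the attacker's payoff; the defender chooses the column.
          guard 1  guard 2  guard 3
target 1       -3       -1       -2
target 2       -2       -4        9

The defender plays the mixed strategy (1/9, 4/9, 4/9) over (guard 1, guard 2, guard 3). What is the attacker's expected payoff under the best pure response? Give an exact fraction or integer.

target 1: (-3)·(1/9) + (-1)·(4/9) + (-2)·(4/9) = -5/3.
target 2: (-2)·(1/9) + (-4)·(4/9) + (9)·(4/9) = 2.
The best pure response is target 2 with expected payoff 2.

2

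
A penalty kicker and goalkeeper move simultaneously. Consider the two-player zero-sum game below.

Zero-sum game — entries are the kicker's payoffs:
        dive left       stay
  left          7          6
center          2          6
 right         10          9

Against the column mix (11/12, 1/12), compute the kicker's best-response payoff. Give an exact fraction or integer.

119/12

left: (7)·(11/12) + (6)·(1/12) = 83/12.
center: (2)·(11/12) + (6)·(1/12) = 7/3.
right: (10)·(11/12) + (9)·(1/12) = 119/12.
The best pure response is right with expected payoff 119/12.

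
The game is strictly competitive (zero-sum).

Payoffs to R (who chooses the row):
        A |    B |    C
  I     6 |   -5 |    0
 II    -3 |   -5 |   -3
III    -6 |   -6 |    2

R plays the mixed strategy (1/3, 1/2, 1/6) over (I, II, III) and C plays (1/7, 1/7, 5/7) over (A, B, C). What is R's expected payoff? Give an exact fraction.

Against (1/7, 1/7, 5/7), each row's expected payoff is I: 1/7; II: -23/7; III: -2/7.
Taking the (1/3, 1/2, 1/6)-weighted average: (1/3)·(1/7) + (1/2)·(-23/7) + (1/6)·(-2/7) = -23/14.

-23/14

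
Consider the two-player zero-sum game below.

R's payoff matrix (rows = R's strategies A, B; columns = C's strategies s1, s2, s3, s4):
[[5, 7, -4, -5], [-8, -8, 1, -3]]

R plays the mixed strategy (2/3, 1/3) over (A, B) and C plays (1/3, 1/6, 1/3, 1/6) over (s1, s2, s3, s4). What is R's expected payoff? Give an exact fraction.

-17/18

Against (1/3, 1/6, 1/3, 1/6), each row's expected payoff is A: 2/3; B: -25/6.
Taking the (2/3, 1/3)-weighted average: (2/3)·(2/3) + (1/3)·(-25/6) = -17/18.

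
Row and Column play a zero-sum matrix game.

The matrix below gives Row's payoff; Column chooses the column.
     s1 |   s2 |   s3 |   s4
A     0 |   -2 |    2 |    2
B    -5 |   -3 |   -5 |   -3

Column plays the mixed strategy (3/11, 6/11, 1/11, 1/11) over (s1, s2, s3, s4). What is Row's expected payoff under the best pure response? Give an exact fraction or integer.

-8/11

A: (0)·(3/11) + (-2)·(6/11) + (2)·(1/11) + (2)·(1/11) = -8/11.
B: (-5)·(3/11) + (-3)·(6/11) + (-5)·(1/11) + (-3)·(1/11) = -41/11.
The best pure response is A with expected payoff -8/11.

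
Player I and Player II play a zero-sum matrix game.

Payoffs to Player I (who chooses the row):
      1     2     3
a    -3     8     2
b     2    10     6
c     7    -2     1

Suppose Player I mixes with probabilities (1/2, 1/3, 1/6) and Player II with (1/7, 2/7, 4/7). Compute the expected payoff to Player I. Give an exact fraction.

Against (1/7, 2/7, 4/7), each row's expected payoff is a: 3; b: 46/7; c: 1.
Taking the (1/2, 1/3, 1/6)-weighted average: (1/2)·(3) + (1/3)·(46/7) + (1/6)·(1) = 27/7.

27/7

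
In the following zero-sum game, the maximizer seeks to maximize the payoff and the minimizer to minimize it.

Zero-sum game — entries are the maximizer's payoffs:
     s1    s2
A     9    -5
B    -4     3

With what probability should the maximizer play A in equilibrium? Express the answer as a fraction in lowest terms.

1/3

Row minima are -5 and -4, so the maximizer's maximin is -4; column maxima are 9 and 3, so the minimizer's minimax is 3. These differ, so the equilibrium is in mixed strategies.
Let the maximizer play A with probability p. The minimizer is indifferent when 9p − 4(1−p) = −5p + 3(1−p), giving p = 1/3.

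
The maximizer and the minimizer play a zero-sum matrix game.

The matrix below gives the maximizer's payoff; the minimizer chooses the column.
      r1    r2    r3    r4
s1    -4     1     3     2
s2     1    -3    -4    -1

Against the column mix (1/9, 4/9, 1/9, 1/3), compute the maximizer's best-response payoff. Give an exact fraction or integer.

1

s1: (-4)·(1/9) + (1)·(4/9) + (3)·(1/9) + (2)·(1/3) = 1.
s2: (1)·(1/9) + (-3)·(4/9) + (-4)·(1/9) + (-1)·(1/3) = -2.
The best pure response is s1 with expected payoff 1.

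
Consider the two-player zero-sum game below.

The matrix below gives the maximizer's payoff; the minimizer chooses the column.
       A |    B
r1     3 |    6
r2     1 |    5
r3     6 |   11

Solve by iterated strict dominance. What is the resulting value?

6

Row r2 is strictly dominated by row r1 (3>1, 6>5); eliminate r2.
Column B is strictly dominated by A for the minimizer (3<6, 6<11); eliminate B.
Row r1 is strictly dominated by row r3 (6>3); eliminate r1.
Only (r3, A) remains, with payoff 6.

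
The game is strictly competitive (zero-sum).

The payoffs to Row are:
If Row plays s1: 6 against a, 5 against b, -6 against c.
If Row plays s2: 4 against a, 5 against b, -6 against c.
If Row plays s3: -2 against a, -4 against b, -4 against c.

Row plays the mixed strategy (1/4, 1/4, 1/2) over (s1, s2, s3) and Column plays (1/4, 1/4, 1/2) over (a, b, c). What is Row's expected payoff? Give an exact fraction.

Against (1/4, 1/4, 1/2), each row's expected payoff is s1: -1/4; s2: -3/4; s3: -7/2.
Taking the (1/4, 1/4, 1/2)-weighted average: (1/4)·(-1/4) + (1/4)·(-3/4) + (1/2)·(-7/2) = -2.

-2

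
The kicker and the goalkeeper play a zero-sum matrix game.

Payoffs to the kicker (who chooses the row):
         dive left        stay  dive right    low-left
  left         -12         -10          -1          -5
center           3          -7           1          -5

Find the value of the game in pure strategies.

-7

Row minima: -12, -7 → the kicker's maximin is -7.
Column maxima: 3, -7, 1, -5 → the goalkeeper's minimax is -7.
They coincide at (center, stay), so the value is -7.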